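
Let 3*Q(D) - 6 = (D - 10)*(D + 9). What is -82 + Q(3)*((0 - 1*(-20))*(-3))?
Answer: 1478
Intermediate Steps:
Q(D) = 2 + (-10 + D)*(9 + D)/3 (Q(D) = 2 + ((D - 10)*(D + 9))/3 = 2 + ((-10 + D)*(9 + D))/3 = 2 + (-10 + D)*(9 + D)/3)
-82 + Q(3)*((0 - 1*(-20))*(-3)) = -82 + (-28 - ⅓*3 + (⅓)*3²)*((0 - 1*(-20))*(-3)) = -82 + (-28 - 1 + (⅓)*9)*((0 + 20)*(-3)) = -82 + (-28 - 1 + 3)*(20*(-3)) = -82 - 26*(-60) = -82 + 1560 = 1478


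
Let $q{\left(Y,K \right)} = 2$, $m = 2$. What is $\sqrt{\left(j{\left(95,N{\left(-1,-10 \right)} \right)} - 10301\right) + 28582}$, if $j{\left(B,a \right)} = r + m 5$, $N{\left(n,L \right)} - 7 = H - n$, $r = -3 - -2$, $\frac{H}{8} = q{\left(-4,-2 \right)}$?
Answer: $\sqrt{18290} \approx 135.24$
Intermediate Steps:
$H = 16$ ($H = 8 \cdot 2 = 16$)
$r = -1$ ($r = -3 + 2 = -1$)
$N{\left(n,L \right)} = 23 - n$ ($N{\left(n,L \right)} = 7 - \left(-16 + n\right) = 23 - n$)
$j{\left(B,a \right)} = 9$ ($j{\left(B,a \right)} = -1 + 2 \cdot 5 = -1 + 10 = 9$)
$\sqrt{\left(j{\left(95,N{\left(-1,-10 \right)} \right)} - 10301\right) + 28582} = \sqrt{\left(9 - 10301\right) + 28582} = \sqrt{-10292 + 28582} = \sqrt{18290}$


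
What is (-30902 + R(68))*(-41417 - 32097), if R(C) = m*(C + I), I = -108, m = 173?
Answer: 2780446508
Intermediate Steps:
R(C) = -18684 + 173*C (R(C) = 173*(C - 108) = 173*(-108 + C) = -18684 + 173*C)
(-30902 + R(68))*(-41417 - 32097) = (-30902 + (-18684 + 173*68))*(-41417 - 32097) = (-30902 + (-18684 + 11764))*(-73514) = (-30902 - 6920)*(-73514) = -37822*(-73514) = 2780446508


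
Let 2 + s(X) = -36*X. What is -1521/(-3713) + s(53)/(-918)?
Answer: 4244054/1704267 ≈ 2.4903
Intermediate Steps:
s(X) = -2 - 36*X
-1521/(-3713) + s(53)/(-918) = -1521/(-3713) + (-2 - 36*53)/(-918) = -1521*(-1/3713) + (-2 - 1908)*(-1/918) = 1521/3713 - 1910*(-1/918) = 1521/3713 + 955/459 = 4244054/1704267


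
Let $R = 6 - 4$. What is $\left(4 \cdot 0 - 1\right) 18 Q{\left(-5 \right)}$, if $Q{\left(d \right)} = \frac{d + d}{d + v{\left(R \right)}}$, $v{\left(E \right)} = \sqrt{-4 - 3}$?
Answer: $- \frac{225}{8} - \frac{45 i \sqrt{7}}{8} \approx -28.125 - 14.882 i$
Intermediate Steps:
$R = 2$ ($R = 6 - 4 = 2$)
$v{\left(E \right)} = i \sqrt{7}$ ($v{\left(E \right)} = \sqrt{-7} = i \sqrt{7}$)
$Q{\left(d \right)} = \frac{2 d}{d + i \sqrt{7}}$ ($Q{\left(d \right)} = \frac{d + d}{d + i \sqrt{7}} = \frac{2 d}{d + i \sqrt{7}}$)
$\left(4 \cdot 0 - 1\right) 18 Q{\left(-5 \right)} = \left(4 \cdot 0 - 1\right) 18 \cdot 2 \left(-5\right) \frac{1}{-5 + i \sqrt{7}} = \left(0 - 1\right) 18 \left(- \frac{10}{-5 + i \sqrt{7}}\right) = \left(-1\right) 18 \left(- \frac{10}{-5 + i \sqrt{7}}\right) = - 18 \left(- \frac{10}{-5 + i \sqrt{7}}\right) = \frac{180}{-5 + i \sqrt{7}}$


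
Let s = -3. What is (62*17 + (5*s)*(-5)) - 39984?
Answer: -38855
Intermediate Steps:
(62*17 + (5*s)*(-5)) - 39984 = (62*17 + (5*(-3))*(-5)) - 39984 = (1054 - 15*(-5)) - 39984 = (1054 + 75) - 39984 = 1129 - 39984 = -38855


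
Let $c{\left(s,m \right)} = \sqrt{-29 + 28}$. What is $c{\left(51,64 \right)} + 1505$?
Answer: $1505 + i \approx 1505.0 + 1.0 i$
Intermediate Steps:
$c{\left(s,m \right)} = i$ ($c{\left(s,m \right)} = \sqrt{-1} = i$)
$c{\left(51,64 \right)} + 1505 = i + 1505 = 1505 + i$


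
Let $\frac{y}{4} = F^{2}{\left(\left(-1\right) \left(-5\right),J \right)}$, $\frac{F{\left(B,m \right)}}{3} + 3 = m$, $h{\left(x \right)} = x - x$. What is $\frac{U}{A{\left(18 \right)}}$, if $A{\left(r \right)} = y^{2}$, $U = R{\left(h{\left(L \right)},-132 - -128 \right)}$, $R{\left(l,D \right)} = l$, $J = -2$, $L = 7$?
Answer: $0$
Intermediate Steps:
$h{\left(x \right)} = 0$
$F{\left(B,m \right)} = -9 + 3 m$
$y = 900$ ($y = 4 \left(-9 + 3 \left(-2\right)\right)^{2} = 4 \left(-9 - 6\right)^{2} = 4 \left(-15\right)^{2} = 4 \cdot 225 = 900$)
$U = 0$
$A{\left(r \right)} = 810000$ ($A{\left(r \right)} = 900^{2} = 810000$)
$\frac{U}{A{\left(18 \right)}} = \frac{0}{810000} = 0 \cdot \frac{1}{810000} = 0$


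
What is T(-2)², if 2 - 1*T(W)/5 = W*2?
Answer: 900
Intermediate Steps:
T(W) = 10 - 10*W (T(W) = 10 - 5*W*2 = 10 - 10*W)
T(-2)² = (10 - 10*(-2))² = (10 + 20)² = 30² = 900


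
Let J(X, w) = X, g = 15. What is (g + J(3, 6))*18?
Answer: 324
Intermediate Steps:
(g + J(3, 6))*18 = (15 + 3)*18 = 18*18 = 324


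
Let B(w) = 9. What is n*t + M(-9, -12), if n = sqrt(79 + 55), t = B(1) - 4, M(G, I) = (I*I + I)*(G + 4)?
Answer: -660 + 5*sqrt(134) ≈ -602.12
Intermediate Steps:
M(G, I) = (4 + G)*(I + I**2) (M(G, I) = (I**2 + I)*(4 + G) = (I + I**2)*(4 + G) = (4 + G)*(I + I**2))
t = 5 (t = 9 - 4 = 5)
n = sqrt(134) ≈ 11.576
n*t + M(-9, -12) = sqrt(134)*5 - 12*(4 - 9 + 4*(-12) - 9*(-12)) = 5*sqrt(134) - 12*(4 - 9 - 48 + 108) = 5*sqrt(134) - 12*55 = 5*sqrt(134) - 660 = -660 + 5*sqrt(134)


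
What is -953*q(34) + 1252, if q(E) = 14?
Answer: -12090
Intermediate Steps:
-953*q(34) + 1252 = -953*14 + 1252 = -13342 + 1252 = -12090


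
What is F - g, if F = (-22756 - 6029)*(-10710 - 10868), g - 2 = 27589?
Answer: 621095139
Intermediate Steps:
g = 27591 (g = 2 + 27589 = 27591)
F = 621122730 (F = -28785*(-21578) = 621122730)
F - g = 621122730 - 1*27591 = 621122730 - 27591 = 621095139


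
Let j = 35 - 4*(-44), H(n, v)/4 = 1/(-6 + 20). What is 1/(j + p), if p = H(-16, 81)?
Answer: 7/1479 ≈ 0.0047329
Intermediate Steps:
H(n, v) = 2/7 (H(n, v) = 4/(-6 + 20) = 4/14 = 4*(1/14) = 2/7)
p = 2/7 ≈ 0.28571
j = 211 (j = 35 + 176 = 211)
1/(j + p) = 1/(211 + 2/7) = 1/(1479/7) = 7/1479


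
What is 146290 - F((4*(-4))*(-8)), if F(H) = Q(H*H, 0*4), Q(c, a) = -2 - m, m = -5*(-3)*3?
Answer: 146337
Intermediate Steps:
m = 45 (m = 15*3 = 45)
Q(c, a) = -47 (Q(c, a) = -2 - 1*45 = -2 - 45 = -47)
F(H) = -47
146290 - F((4*(-4))*(-8)) = 146290 - 1*(-47) = 146290 + 47 = 146337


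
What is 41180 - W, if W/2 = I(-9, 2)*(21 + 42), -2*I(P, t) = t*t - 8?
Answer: 40928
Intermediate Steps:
I(P, t) = 4 - t²/2 (I(P, t) = -(t*t - 8)/2 = -(t² - 8)/2 = -(-8 + t²)/2 = 4 - t²/2)
W = 252 (W = 2*((4 - ½*2²)*(21 + 42)) = 2*((4 - ½*4)*63) = 2*((4 - 2)*63) = 2*(2*63) = 2*126 = 252)
41180 - W = 41180 - 1*252 = 41180 - 252 = 40928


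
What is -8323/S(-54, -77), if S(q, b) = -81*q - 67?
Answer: -8323/4307 ≈ -1.9324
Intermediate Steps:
S(q, b) = -67 - 81*q
-8323/S(-54, -77) = -8323/(-67 - 81*(-54)) = -8323/(-67 + 4374) = -8323/4307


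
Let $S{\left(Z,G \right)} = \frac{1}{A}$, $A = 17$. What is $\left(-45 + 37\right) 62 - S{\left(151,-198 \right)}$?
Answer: $- \frac{8433}{17} \approx -496.06$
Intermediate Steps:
$S{\left(Z,G \right)} = \frac{1}{17}$
$\left(-45 + 37\right) 62 - S{\left(151,-198 \right)} = \left(-45 + 37\right) 62 - \frac{1}{17} = \left(-8\right) 62 - \frac{1}{17} = -496 - \frac{1}{17} = - \frac{8433}{17}$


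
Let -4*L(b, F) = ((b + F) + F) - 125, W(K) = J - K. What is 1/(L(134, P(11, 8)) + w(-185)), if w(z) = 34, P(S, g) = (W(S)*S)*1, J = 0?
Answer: 4/369 ≈ 0.010840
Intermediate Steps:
W(K) = -K (W(K) = 0 - K = -K)
P(S, g) = -S² (P(S, g) = ((-S)*S)*1 = -S²*1 = -S²)
L(b, F) = 125/4 - F/2 - b/4 (L(b, F) = -(((b + F) + F) - 125)/4 = -(((F + b) + F) - 125)/4 = -((b + 2*F) - 125)/4 = -(-125 + b + 2*F)/4 = 125/4 - F/2 - b/4)
1/(L(134, P(11, 8)) + w(-185)) = 1/((125/4 - (-1)*11²/2 - ¼*134) + 34) = 1/((125/4 - (-1)*121/2 - 67/2) + 34) = 1/((125/4 - ½*(-121) - 67/2) + 34) = 1/((125/4 + 121/2 - 67/2) + 34) = 1/(233/4 + 34) = 1/(369/4) = 4/369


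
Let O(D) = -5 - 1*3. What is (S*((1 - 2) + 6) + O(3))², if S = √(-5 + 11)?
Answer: 214 - 80*√6 ≈ 18.041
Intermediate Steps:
O(D) = -8 (O(D) = -5 - 3 = -8)
S = √6 ≈ 2.4495
(S*((1 - 2) + 6) + O(3))² = (√6*((1 - 2) + 6) - 8)² = (√6*(-1 + 6) - 8)² = (√6*5 - 8)² = (5*√6 - 8)² = (-8 + 5*√6)²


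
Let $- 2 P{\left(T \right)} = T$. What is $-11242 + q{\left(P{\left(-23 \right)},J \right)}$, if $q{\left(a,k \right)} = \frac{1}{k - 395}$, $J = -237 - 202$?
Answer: $- \frac{9375829}{834} \approx -11242.0$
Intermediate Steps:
$P{\left(T \right)} = - \frac{T}{2}$
$J = -439$
$q{\left(a,k \right)} = \frac{1}{-395 + k}$
$-11242 + q{\left(P{\left(-23 \right)},J \right)} = -11242 + \frac{1}{-395 - 439} = -11242 + \frac{1}{-834} = -11242 - \frac{1}{834} = - \frac{9375829}{834}$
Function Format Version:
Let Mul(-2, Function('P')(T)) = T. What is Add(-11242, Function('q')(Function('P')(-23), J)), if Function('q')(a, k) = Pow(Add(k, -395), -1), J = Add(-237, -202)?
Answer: Rational(-9375829, 834) ≈ -11242.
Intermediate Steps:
Function('P')(T) = Mul(Rational(-1, 2), T)
J = -439
Function('q')(a, k) = Pow(Add(-395, k), -1)
Add(-11242, Function('q')(Function('P')(-23), J)) = Add(-11242, Pow(Add(-395, -439), -1)) = Add(-11242, Pow(-834, -1)) = Add(-11242, Rational(-1, 834)) = Rational(-9375829, 834)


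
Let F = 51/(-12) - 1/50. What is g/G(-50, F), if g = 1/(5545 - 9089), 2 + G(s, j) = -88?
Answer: 1/318960 ≈ 3.1352e-6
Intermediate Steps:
F = -427/100 (F = 51*(-1/12) - 1*1/50 = -17/4 - 1/50 = -427/100 ≈ -4.2700)
G(s, j) = -90 (G(s, j) = -2 - 88 = -90)
g = -1/3544 (g = 1/(-3544) = -1/3544 ≈ -0.00028217)
g/G(-50, F) = -1/3544/(-90) = -1/3544*(-1/90) = 1/318960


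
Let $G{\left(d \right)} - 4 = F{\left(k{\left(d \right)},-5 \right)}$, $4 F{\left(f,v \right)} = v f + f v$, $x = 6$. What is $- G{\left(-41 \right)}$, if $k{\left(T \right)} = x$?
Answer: $11$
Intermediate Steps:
$k{\left(T \right)} = 6$
$F{\left(f,v \right)} = \frac{f v}{2}$ ($F{\left(f,v \right)} = \frac{v f + f v}{4} = \frac{f v + f v}{4} = \frac{2 f v}{4} = \frac{f v}{2}$)
$G{\left(d \right)} = -11$ ($G{\left(d \right)} = 4 + \frac{1}{2} \cdot 6 \left(-5\right) = 4 - 15 = -11$)
$- G{\left(-41 \right)} = \left(-1\right) \left(-11\right) = 11$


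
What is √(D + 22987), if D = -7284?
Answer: √15703 ≈ 125.31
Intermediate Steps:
√(D + 22987) = √(-7284 + 22987) = √15703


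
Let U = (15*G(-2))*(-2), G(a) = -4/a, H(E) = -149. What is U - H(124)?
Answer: 89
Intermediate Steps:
U = -60 (U = (15*(-4/(-2)))*(-2) = (15*(-4*(-½)))*(-2) = (15*2)*(-2) = 30*(-2) = -60)
U - H(124) = -60 - 1*(-149) = -60 + 149 = 89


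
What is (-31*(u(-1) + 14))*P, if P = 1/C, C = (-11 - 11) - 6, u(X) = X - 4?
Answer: 279/28 ≈ 9.9643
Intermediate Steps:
u(X) = -4 + X
C = -28 (C = -22 - 6 = -28)
P = -1/28 (P = 1/(-28) = -1/28 ≈ -0.035714)
(-31*(u(-1) + 14))*P = -31*((-4 - 1) + 14)*(-1/28) = -31*(-5 + 14)*(-1/28) = -31*9*(-1/28) = -279*(-1/28) = 279/28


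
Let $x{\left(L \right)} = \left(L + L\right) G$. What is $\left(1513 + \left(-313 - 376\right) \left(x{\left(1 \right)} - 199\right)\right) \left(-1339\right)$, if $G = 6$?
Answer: $-174546684$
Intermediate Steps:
$x{\left(L \right)} = 12 L$ ($x{\left(L \right)} = \left(L + L\right) 6 = 2 L 6 = 12 L$)
$\left(1513 + \left(-313 - 376\right) \left(x{\left(1 \right)} - 199\right)\right) \left(-1339\right) = \left(1513 + \left(-313 - 376\right) \left(12 \cdot 1 - 199\right)\right) \left(-1339\right) = \left(1513 - 689 \left(12 - 199\right)\right) \left(-1339\right) = \left(1513 - -128843\right) \left(-1339\right) = \left(1513 + 128843\right) \left(-1339\right) = 130356 \left(-1339\right) = -174546684$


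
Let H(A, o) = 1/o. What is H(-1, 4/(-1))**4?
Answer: 1/256 ≈ 0.0039063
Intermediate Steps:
H(-1, 4/(-1))**4 = (1/(4/(-1)))**4 = (1/(4*(-1)))**4 = (1/(-4))**4 = (-1/4)**4 = 1/256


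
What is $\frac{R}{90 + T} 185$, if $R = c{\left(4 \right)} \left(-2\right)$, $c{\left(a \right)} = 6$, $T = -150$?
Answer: $37$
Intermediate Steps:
$R = -12$ ($R = 6 \left(-2\right) = -12$)
$\frac{R}{90 + T} 185 = \frac{1}{90 - 150} \left(-12\right) 185 = \frac{1}{-60} \left(-12\right) 185 = \left(- \frac{1}{60}\right) \left(-12\right) 185 = \frac{1}{5} \cdot 185 = 37$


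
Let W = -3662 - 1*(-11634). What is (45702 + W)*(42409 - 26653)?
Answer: 845687544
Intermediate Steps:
W = 7972 (W = -3662 + 11634 = 7972)
(45702 + W)*(42409 - 26653) = (45702 + 7972)*(42409 - 26653) = 53674*15756 = 845687544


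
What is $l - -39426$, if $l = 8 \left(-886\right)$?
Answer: $32338$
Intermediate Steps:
$l = -7088$
$l - -39426 = -7088 - -39426 = -7088 + 39426 = 32338$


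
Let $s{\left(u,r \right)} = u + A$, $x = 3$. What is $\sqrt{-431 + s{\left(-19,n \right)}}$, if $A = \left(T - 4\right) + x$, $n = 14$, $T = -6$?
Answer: $i \sqrt{457} \approx 21.378 i$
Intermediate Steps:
$A = -7$ ($A = \left(-6 - 4\right) + 3 = -10 + 3 = -7$)
$s{\left(u,r \right)} = -7 + u$ ($s{\left(u,r \right)} = u - 7 = -7 + u$)
$\sqrt{-431 + s{\left(-19,n \right)}} = \sqrt{-431 - 26} = \sqrt{-457} = i \sqrt{457}$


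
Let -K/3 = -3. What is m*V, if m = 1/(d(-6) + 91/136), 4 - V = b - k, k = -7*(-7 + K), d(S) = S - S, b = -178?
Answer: 3264/13 ≈ 251.08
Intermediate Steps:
K = 9 (K = -3*(-3) = 9)
d(S) = 0
k = -14 (k = -7*(-7 + 9) = -7*2 = -14)
V = 168 (V = 4 - (-178 - 1*(-14)) = 4 - (-178 + 14) = 4 - 1*(-164) = 4 + 164 = 168)
m = 136/91 (m = 1/(0 + 91/136) = 1/(91/136) = 136/91 ≈ 1.4945)
m*V = (136/91)*168 = 3264/13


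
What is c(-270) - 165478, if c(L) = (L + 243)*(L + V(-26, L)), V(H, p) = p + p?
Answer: -143608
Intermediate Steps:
V(H, p) = 2*p
c(L) = 3*L*(243 + L) (c(L) = (L + 243)*(L + 2*L) = (243 + L)*(3*L) = 3*L*(243 + L))
c(-270) - 165478 = 3*(-270)*(243 - 270) - 165478 = 3*(-270)*(-27) - 165478 = 21870 - 165478 = -143608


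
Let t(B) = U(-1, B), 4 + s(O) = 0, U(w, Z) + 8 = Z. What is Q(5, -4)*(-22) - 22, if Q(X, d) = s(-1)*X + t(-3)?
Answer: 660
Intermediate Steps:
U(w, Z) = -8 + Z
s(O) = -4 (s(O) = -4 + 0 = -4)
t(B) = -8 + B
Q(X, d) = -11 - 4*X (Q(X, d) = -4*X + (-8 - 3) = -4*X - 11 = -11 - 4*X)
Q(5, -4)*(-22) - 22 = (-11 - 4*5)*(-22) - 22 = (-11 - 20)*(-22) - 22 = -31*(-22) - 22 = 682 - 22 = 660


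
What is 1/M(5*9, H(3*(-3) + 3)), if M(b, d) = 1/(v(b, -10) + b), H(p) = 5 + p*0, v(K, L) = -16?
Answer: 29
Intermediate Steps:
H(p) = 5 (H(p) = 5 + 0 = 5)
M(b, d) = 1/(-16 + b)
1/M(5*9, H(3*(-3) + 3)) = 1/(1/(-16 + 5*9)) = 1/(1/(-16 + 45)) = 1/(1/29) = 29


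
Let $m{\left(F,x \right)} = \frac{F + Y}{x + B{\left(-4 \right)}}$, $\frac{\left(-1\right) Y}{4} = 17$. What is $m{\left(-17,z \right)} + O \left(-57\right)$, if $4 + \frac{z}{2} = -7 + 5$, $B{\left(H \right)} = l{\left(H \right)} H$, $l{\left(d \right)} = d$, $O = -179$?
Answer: $\frac{40727}{4} \approx 10182.0$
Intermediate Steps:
$Y = -68$ ($Y = \left(-4\right) 17 = -68$)
$B{\left(H \right)} = H^{2}$ ($B{\left(H \right)} = H H = H^{2}$)
$z = -12$ ($z = -8 + 2 \left(-7 + 5\right) = -8 + 2 \left(-2\right) = -8 - 4 = -12$)
$m{\left(F,x \right)} = \frac{-68 + F}{16 + x}$ ($m{\left(F,x \right)} = \frac{F - 68}{x + \left(-4\right)^{2}} = \frac{-68 + F}{x + 16} = \frac{-68 + F}{16 + x}$)
$m{\left(-17,z \right)} + O \left(-57\right) = \frac{-68 - 17}{16 - 12} - -10203 = \frac{1}{4} \left(-85\right) + 10203 = - \frac{85}{4} + 10203 = \frac{40727}{4}$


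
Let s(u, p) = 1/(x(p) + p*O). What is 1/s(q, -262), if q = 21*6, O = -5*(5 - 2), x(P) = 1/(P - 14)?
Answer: 1084679/276 ≈ 3930.0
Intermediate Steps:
x(P) = 1/(-14 + P)
O = -15 (O = -5*3 = -15)
q = 126
s(u, p) = 1/(1/(-14 + p) - 15*p) (s(u, p) = 1/(1/(-14 + p) + p*(-15)) = 1/(1/(-14 + p) - 15*p))
1/s(q, -262) = 1/((14 - 1*(-262))/(-1 + 15*(-262)*(-14 - 262))) = 1/((14 + 262)/(-1 + 15*(-262)*(-276))) = 1/(276/(-1 + 1084680)) = 1/(276/1084679) = 1084679/276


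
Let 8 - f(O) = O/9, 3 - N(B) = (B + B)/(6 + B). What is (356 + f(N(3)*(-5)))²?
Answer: 97278769/729 ≈ 1.3344e+5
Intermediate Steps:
N(B) = 3 - 2*B/(6 + B) (N(B) = 3 - (B + B)/(6 + B) = 3 - 2*B/(6 + B))
f(O) = 8 - O/9
(356 + f(N(3)*(-5)))² = (356 + (8 - (18 + 3)/(6 + 3)*(-5)/9))² = (356 + (8 - 21/9*(-5)/9))² = (356 + (8 - (⅑)*21*(-5)/9))² = (356 + (8 - 7*(-5)/27))² = (356 + (8 - ⅑*(-35/3)))² = (356 + (8 + 35/27))² = (356 + 251/27)² = (9863/27)² = 97278769/729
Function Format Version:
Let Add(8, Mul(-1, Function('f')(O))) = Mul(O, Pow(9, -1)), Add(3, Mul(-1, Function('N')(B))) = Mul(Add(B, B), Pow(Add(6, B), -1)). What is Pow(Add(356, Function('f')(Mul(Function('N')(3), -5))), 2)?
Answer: Rational(97278769, 729) ≈ 1.3344e+5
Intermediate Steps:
Function('N')(B) = Add(3, Mul(-2, B, Pow(Add(6, B), -1))) (Function('N')(B) = Add(3, Mul(-1, Mul(Add(B, B), Pow(Add(6, B), -1)))) = Add(3, Mul(-1, Mul(Mul(2, B), Pow(Add(6, B), -1)))) = Add(3, Mul(-1, Mul(2, B, Pow(Add(6, B), -1)))) = Add(3, Mul(-2, B, Pow(Add(6, B), -1))))
Function('f')(O) = Add(8, Mul(Rational(-1, 9), O)) (Function('f')(O) = Add(8, Mul(-1, Mul(O, Pow(9, -1)))) = Add(8, Mul(-1, Mul(O, Rational(1, 9)))) = Add(8, Mul(-1, Mul(Rational(1, 9), O))) = Add(8, Mul(Rational(-1, 9), O)))
Pow(Add(356, Function('f')(Mul(Function('N')(3), -5))), 2) = Pow(Add(356, Add(8, Mul(Rational(-1, 9), Mul(Mul(Pow(Add(6, 3), -1), Add(18, 3)), -5)))), 2) = Pow(Add(356, Add(8, Mul(Rational(-1, 9), Mul(Mul(Pow(9, -1), 21), -5)))), 2) = Pow(Add(356, Add(8, Mul(Rational(-1, 9), Mul(Mul(Rational(1, 9), 21), -5)))), 2) = Pow(Add(356, Add(8, Mul(Rational(-1, 9), Mul(Rational(7, 3), -5)))), 2) = Pow(Add(356, Add(8, Mul(Rational(-1, 9), Rational(-35, 3)))), 2) = Pow(Add(356, Add(8, Rational(35, 27))), 2) = Pow(Add(356, Rational(251, 27)), 2) = Pow(Rational(9863, 27), 2) = Rational(97278769, 729)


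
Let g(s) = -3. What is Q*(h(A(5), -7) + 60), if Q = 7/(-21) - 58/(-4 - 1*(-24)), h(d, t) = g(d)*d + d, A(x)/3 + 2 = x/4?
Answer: -4171/20 ≈ -208.55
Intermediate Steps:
A(x) = -6 + 3*x/4 (A(x) = -6 + 3*(x/4) = -6 + 3*x/4)
h(d, t) = -2*d (h(d, t) = -3*d + d = -2*d)
Q = -97/30 (Q = 7*(-1/21) - 58/(-4 + 24) = -1/3 - 58/20 = -1/3 - 58*1/20 = -1/3 - 29/10 = -97/30 ≈ -3.2333)
Q*(h(A(5), -7) + 60) = -97*(-2*(-6 + (3/4)*5) + 60)/30 = -97*(-2*(-6 + 15/4) + 60)/30 = -97*(-2*(-9/4) + 60)/30 = -97*(9/2 + 60)/30 = -97/30*129/2 = -4171/20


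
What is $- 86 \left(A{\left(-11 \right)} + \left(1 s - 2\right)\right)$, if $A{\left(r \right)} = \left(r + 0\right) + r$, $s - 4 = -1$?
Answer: $1806$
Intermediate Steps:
$s = 3$ ($s = 4 - 1 = 3$)
$A{\left(r \right)} = 2 r$ ($A{\left(r \right)} = r + r = 2 r$)
$- 86 \left(A{\left(-11 \right)} + \left(1 s - 2\right)\right) = - 86 \left(2 \left(-11\right) + \left(1 \cdot 3 - 2\right)\right) = - 86 \left(-22 + \left(3 - 2\right)\right) = - 86 \left(-22 + 1\right) = \left(-86\right) \left(-21\right) = 1806$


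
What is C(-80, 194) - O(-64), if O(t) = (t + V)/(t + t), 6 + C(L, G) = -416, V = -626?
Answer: -27353/64 ≈ -427.39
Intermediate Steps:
C(L, G) = -422 (C(L, G) = -6 - 416 = -422)
O(t) = (-626 + t)/(2*t) (O(t) = (t - 626)/(t + t) = (-626 + t)/((2*t)) = (-626 + t)*(1/(2*t)) = (-626 + t)/(2*t))
C(-80, 194) - O(-64) = -422 - (-626 - 64)/(2*(-64)) = -422 - (-1)*(-690)/(2*64) = -422 - 1*345/64 = -422 - 345/64 = -27353/64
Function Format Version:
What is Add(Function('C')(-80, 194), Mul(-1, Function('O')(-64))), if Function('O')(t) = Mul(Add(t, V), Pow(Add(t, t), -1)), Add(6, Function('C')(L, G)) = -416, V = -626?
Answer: Rational(-27353, 64) ≈ -427.39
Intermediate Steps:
Function('C')(L, G) = -422 (Function('C')(L, G) = Add(-6, -416) = -422)
Function('O')(t) = Mul(Rational(1, 2), Pow(t, -1), Add(-626, t)) (Function('O')(t) = Mul(Add(t, -626), Pow(Add(t, t), -1)) = Mul(Add(-626, t), Pow(Mul(2, t), -1)) = Mul(Add(-626, t), Mul(Rational(1, 2), Pow(t, -1))) = Mul(Rational(1, 2), Pow(t, -1), Add(-626, t)))
Add(Function('C')(-80, 194), Mul(-1, Function('O')(-64))) = Add(-422, Mul(-1, Mul(Rational(1, 2), Pow(-64, -1), Add(-626, -64)))) = Add(-422, Mul(-1, Mul(Rational(1, 2), Rational(-1, 64), -690))) = Add(-422, Mul(-1, Rational(345, 64))) = Add(-422, Rational(-345, 64)) = Rational(-27353, 64)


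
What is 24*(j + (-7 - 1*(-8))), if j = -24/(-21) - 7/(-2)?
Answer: 948/7 ≈ 135.43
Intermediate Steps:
j = 65/14 (j = -24*(-1/21) - 7*(-½) = 8/7 + 7/2 = 65/14 ≈ 4.6429)
24*(j + (-7 - 1*(-8))) = 24*(65/14 + (-7 - 1*(-8))) = 24*(65/14 + (-7 + 8)) = 24*(65/14 + 1) = 24*(79/14) = 948/7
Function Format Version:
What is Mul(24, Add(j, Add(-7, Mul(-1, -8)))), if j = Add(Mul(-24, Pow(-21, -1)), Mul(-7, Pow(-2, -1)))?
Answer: Rational(948, 7) ≈ 135.43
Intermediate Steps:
j = Rational(65, 14) (j = Add(Mul(-24, Rational(-1, 21)), Mul(-7, Rational(-1, 2))) = Add(Rational(8, 7), Rational(7, 2)) = Rational(65, 14) ≈ 4.6429)
Mul(24, Add(j, Add(-7, Mul(-1, -8)))) = Mul(24, Add(Rational(65, 14), Add(-7, Mul(-1, -8)))) = Mul(24, Add(Rational(65, 14), Add(-7, 8))) = Mul(24, Add(Rational(65, 14), 1)) = Mul(24, Rational(79, 14)) = Rational(948, 7)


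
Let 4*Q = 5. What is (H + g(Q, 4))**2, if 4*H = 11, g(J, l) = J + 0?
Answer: 16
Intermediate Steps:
Q = 5/4 (Q = (1/4)*5 = 5/4 ≈ 1.2500)
g(J, l) = J
H = 11/4 (H = (1/4)*11 = 11/4 ≈ 2.7500)
(H + g(Q, 4))**2 = (11/4 + 5/4)**2 = 4**2 = 16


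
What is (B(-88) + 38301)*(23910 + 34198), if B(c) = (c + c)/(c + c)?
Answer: 2225652616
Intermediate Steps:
B(c) = 1 (B(c) = (2*c)/((2*c)) = (2*c)*(1/(2*c)) = 1)
(B(-88) + 38301)*(23910 + 34198) = (1 + 38301)*(23910 + 34198) = 38302*58108 = 2225652616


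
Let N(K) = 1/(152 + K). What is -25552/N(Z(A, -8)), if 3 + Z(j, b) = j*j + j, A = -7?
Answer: -4880432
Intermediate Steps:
Z(j, b) = -3 + j + j² (Z(j, b) = -3 + (j*j + j) = -3 + (j² + j) = -3 + (j + j²) = -3 + j + j²)
-25552/N(Z(A, -8)) = -25552/(1/(152 + (-3 - 7 + (-7)²))) = -25552/(1/(152 + (-3 - 7 + 49))) = -25552/(1/(152 + 39)) = -25552/(1/191) = -25552/1/191 = -25552*191 = -4880432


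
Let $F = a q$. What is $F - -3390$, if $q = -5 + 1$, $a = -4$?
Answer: $3406$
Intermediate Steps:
$q = -4$
$F = 16$ ($F = \left(-4\right) \left(-4\right) = 16$)
$F - -3390 = 16 - -3390 = 16 + 3390 = 3406$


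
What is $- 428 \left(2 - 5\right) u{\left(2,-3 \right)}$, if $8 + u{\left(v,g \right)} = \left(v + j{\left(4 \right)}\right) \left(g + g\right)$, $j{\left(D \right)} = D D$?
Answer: $-148944$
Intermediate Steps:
$j{\left(D \right)} = D^{2}$
$u{\left(v,g \right)} = -8 + 2 g \left(16 + v\right)$ ($u{\left(v,g \right)} = -8 + \left(v + 4^{2}\right) \left(g + g\right) = -8 + \left(v + 16\right) 2 g = -8 + \left(16 + v\right) 2 g = -8 + 2 g \left(16 + v\right)$)
$- 428 \left(2 - 5\right) u{\left(2,-3 \right)} = - 428 \left(2 - 5\right) \left(-8 + 32 \left(-3\right) + 2 \left(-3\right) 2\right) = - 428 \left(- 3 \left(-8 - 96 - 12\right)\right) = - 428 \left(\left(-3\right) \left(-116\right)\right) = \left(-428\right) 348 = -148944$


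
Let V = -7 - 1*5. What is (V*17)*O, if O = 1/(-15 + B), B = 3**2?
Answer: 34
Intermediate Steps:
V = -12 (V = -7 - 5 = -12)
B = 9
O = -1/6 (O = 1/(-15 + 9) = 1/(-6) = -1/6 ≈ -0.16667)
(V*17)*O = -12*17*(-1/6) = -204*(-1/6) = 34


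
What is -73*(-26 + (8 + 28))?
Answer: -730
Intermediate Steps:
-73*(-26 + (8 + 28)) = -73*(-26 + 36) = -73*10 = -730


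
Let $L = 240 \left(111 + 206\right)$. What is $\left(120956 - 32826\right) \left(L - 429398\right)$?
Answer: $-31137915340$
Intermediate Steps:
$L = 76080$ ($L = 240 \cdot 317 = 76080$)
$\left(120956 - 32826\right) \left(L - 429398\right) = \left(120956 - 32826\right) \left(76080 - 429398\right) = 88130 \left(-353318\right) = -31137915340$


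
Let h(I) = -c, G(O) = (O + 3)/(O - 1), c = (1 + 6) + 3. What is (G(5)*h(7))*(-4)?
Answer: 80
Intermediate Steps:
c = 10 (c = 7 + 3 = 10)
G(O) = (3 + O)/(-1 + O)
h(I) = -10 (h(I) = -1*10 = -10)
(G(5)*h(7))*(-4) = (((3 + 5)/(-1 + 5))*(-10))*(-4) = ((8/4)*(-10))*(-4) = (((1/4)*8)*(-10))*(-4) = (2*(-10))*(-4) = -20*(-4) = 80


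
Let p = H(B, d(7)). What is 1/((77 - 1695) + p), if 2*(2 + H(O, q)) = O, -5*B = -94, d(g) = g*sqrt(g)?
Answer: -5/8053 ≈ -0.00062089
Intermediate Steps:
d(g) = g**(3/2)
B = 94/5 (B = -1/5*(-94) = 94/5 ≈ 18.800)
H(O, q) = -2 + O/2
p = 37/5 (p = -2 + (1/2)*(94/5) = -2 + 47/5 = 37/5 ≈ 7.4000)
1/((77 - 1695) + p) = 1/((77 - 1695) + 37/5) = 1/(-1618 + 37/5) = 1/(-8053/5) = -5/8053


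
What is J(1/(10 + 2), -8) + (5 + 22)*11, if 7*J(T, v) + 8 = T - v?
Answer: 24949/84 ≈ 297.01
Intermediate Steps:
J(T, v) = -8/7 - v/7 + T/7 (J(T, v) = -8/7 + (T - v)/7 = -8/7 + (-v/7 + T/7) = -8/7 - v/7 + T/7)
J(1/(10 + 2), -8) + (5 + 22)*11 = (-8/7 - ⅐*(-8) + 1/(7*(10 + 2))) + (5 + 22)*11 = (-8/7 + 8/7 + (⅐)/12) + 27*11 = (-8/7 + 8/7 + (⅐)*(1/12)) + 297 = (-8/7 + 8/7 + 1/84) + 297 = 1/84 + 297 = 24949/84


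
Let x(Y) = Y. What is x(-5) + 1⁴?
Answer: -4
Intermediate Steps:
x(-5) + 1⁴ = -5 + 1⁴ = -5 + 1 = -4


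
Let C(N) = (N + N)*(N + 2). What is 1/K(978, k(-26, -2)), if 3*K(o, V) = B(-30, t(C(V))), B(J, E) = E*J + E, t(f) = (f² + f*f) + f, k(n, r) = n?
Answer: -1/30123808 ≈ -3.3196e-8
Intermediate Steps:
C(N) = 2*N*(2 + N) (C(N) = (2*N)*(2 + N) = 2*N*(2 + N))
t(f) = f + 2*f² (t(f) = (f² + f²) + f = 2*f² + f = f + 2*f²)
B(J, E) = E + E*J
K(o, V) = -58*V*(1 + 4*V*(2 + V))*(2 + V)/3 (K(o, V) = (((2*V*(2 + V))*(1 + 2*(2*V*(2 + V))))*(1 - 30))/3 = (((2*V*(2 + V))*(1 + 4*V*(2 + V)))*(-29))/3 = ((2*V*(1 + 4*V*(2 + V))*(2 + V))*(-29))/3 = (-58*V*(1 + 4*V*(2 + V))*(2 + V))/3 = -58*V*(1 + 4*V*(2 + V))*(2 + V)/3)
1/K(978, k(-26, -2)) = 1/(-58/3*(-26)*(1 + 4*(-26)*(2 - 26))*(2 - 26)) = 1/(-58/3*(-26)*(1 + 4*(-26)*(-24))*(-24)) = 1/(-58/3*(-26)*(1 + 2496)*(-24)) = 1/(-58/3*(-26)*2497*(-24)) = 1/(-30123808) = -1/30123808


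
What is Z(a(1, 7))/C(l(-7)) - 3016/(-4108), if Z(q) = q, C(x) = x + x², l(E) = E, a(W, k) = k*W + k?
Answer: 253/237 ≈ 1.0675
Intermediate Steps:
a(W, k) = k + W*k (a(W, k) = W*k + k = k + W*k)
Z(a(1, 7))/C(l(-7)) - 3016/(-4108) = (7*(1 + 1))/((-7*(1 - 7))) - 3016/(-4108) = (7*2)/((-7*(-6))) - 3016*(-1/4108) = 14/42 + 58/79 = 14*(1/42) + 58/79 = ⅓ + 58/79 = 253/237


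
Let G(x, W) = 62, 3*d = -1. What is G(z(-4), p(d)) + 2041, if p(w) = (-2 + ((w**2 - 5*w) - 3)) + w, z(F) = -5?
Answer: 2103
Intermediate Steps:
d = -1/3 (d = (1/3)*(-1) = -1/3 ≈ -0.33333)
p(w) = -5 + w**2 - 4*w (p(w) = (-2 + (-3 + w**2 - 5*w)) + w = (-5 + w**2 - 5*w) + w = -5 + w**2 - 4*w)
G(z(-4), p(d)) + 2041 = 62 + 2041 = 2103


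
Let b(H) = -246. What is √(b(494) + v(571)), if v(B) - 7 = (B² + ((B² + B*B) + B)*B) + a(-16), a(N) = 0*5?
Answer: √372990665 ≈ 19313.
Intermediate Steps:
a(N) = 0
v(B) = 7 + B² + B*(B + 2*B²) (v(B) = 7 + ((B² + ((B² + B*B) + B)*B) + 0) = 7 + ((B² + ((B² + B²) + B)*B) + 0) = 7 + ((B² + (2*B² + B)*B) + 0) = 7 + ((B² + (B + 2*B²)*B) + 0) = 7 + ((B² + B*(B + 2*B²)) + 0) = 7 + (B² + B*(B + 2*B²)) = 7 + B² + B*(B + 2*B²))
√(b(494) + v(571)) = √(-246 + (7 + 2*571² + 2*571³)) = √(-246 + (7 + 2*326041 + 2*186169411)) = √(-246 + (7 + 652082 + 372338822)) = √(-246 + 372990911) = √372990665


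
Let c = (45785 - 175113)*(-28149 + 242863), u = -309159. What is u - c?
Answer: 27768223033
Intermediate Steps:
c = -27768532192 (c = -129328*214714 = -27768532192)
u - c = -309159 - 1*(-27768532192) = -309159 + 27768532192 = 27768223033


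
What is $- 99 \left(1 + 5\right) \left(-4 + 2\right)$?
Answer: $1188$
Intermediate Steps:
$- 99 \left(1 + 5\right) \left(-4 + 2\right) = - 99 \cdot 6 \left(-2\right) = \left(-99\right) \left(-12\right) = 1188$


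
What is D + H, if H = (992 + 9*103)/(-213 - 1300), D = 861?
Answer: 1300774/1513 ≈ 859.73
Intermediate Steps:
H = -1919/1513 (H = (992 + 927)/(-1513) = 1919*(-1/1513) = -1919/1513 ≈ -1.2683)
D + H = 861 - 1919/1513 = 1300774/1513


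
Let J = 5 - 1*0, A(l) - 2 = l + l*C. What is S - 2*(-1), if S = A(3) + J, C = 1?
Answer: 15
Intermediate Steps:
A(l) = 2 + 2*l (A(l) = 2 + (l + l*1) = 2 + (l + l) = 2 + 2*l)
J = 5 (J = 5 + 0 = 5)
S = 13 (S = (2 + 2*3) + 5 = (2 + 6) + 5 = 8 + 5 = 13)
S - 2*(-1) = 13 - 2*(-1) = 13 + 2 = 15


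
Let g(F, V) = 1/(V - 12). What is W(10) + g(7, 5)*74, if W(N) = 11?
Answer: 3/7 ≈ 0.42857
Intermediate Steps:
g(F, V) = 1/(-12 + V)
W(10) + g(7, 5)*74 = 11 + 74/(-12 + 5) = 11 + 74/(-7) = 11 - ⅐*74 = 11 - 74/7 = 3/7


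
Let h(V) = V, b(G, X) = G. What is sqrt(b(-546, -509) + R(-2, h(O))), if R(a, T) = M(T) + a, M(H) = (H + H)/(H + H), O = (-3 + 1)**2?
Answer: I*sqrt(547) ≈ 23.388*I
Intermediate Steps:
O = 4 (O = (-2)**2 = 4)
M(H) = 1 (M(H) = (2*H)/((2*H)) = (2*H)*(1/(2*H)) = 1)
R(a, T) = 1 + a
sqrt(b(-546, -509) + R(-2, h(O))) = sqrt(-546 + (1 - 2)) = sqrt(-546 - 1) = sqrt(-547) = I*sqrt(547)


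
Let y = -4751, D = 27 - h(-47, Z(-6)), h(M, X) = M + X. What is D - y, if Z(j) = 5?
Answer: 4820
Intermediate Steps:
D = 69 (D = 27 - (-47 + 5) = 27 - 1*(-42) = 27 + 42 = 69)
D - y = 69 - 1*(-4751) = 69 + 4751 = 4820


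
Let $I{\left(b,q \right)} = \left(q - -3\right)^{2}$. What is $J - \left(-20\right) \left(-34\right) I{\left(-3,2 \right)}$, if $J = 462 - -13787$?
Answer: $-2751$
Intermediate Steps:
$I{\left(b,q \right)} = \left(3 + q\right)^{2}$ ($I{\left(b,q \right)} = \left(q + 3\right)^{2} = \left(3 + q\right)^{2}$)
$J = 14249$ ($J = 462 + 13787 = 14249$)
$J - \left(-20\right) \left(-34\right) I{\left(-3,2 \right)} = 14249 - \left(-20\right) \left(-34\right) \left(3 + 2\right)^{2} = 14249 - 680 \cdot 5^{2} = 14249 - 680 \cdot 25 = 14249 - 17000 = -2751$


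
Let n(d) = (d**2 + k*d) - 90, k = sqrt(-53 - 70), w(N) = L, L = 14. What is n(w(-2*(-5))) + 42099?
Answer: 42205 + 14*I*sqrt(123) ≈ 42205.0 + 155.27*I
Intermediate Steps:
w(N) = 14
k = I*sqrt(123) (k = sqrt(-123) = I*sqrt(123) ≈ 11.091*I)
n(d) = -90 + d**2 + I*d*sqrt(123) (n(d) = (d**2 + (I*sqrt(123))*d) - 90 = (d**2 + I*d*sqrt(123)) - 90 = -90 + d**2 + I*d*sqrt(123))
n(w(-2*(-5))) + 42099 = (-90 + 14**2 + I*14*sqrt(123)) + 42099 = (-90 + 196 + 14*I*sqrt(123)) + 42099 = (106 + 14*I*sqrt(123)) + 42099 = 42205 + 14*I*sqrt(123)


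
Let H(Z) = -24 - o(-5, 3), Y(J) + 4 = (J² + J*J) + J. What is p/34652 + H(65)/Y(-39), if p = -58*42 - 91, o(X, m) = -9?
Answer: -8098253/103921348 ≈ -0.077927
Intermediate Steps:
Y(J) = -4 + J + 2*J² (Y(J) = -4 + ((J² + J*J) + J) = -4 + ((J² + J²) + J) = -4 + (2*J² + J) = -4 + (J + 2*J²) = -4 + J + 2*J²)
H(Z) = -15 (H(Z) = -24 - 1*(-9) = -24 + 9 = -15)
p = -2527 (p = -2436 - 91 = -2527)
p/34652 + H(65)/Y(-39) = -2527/34652 - 15/(-4 - 39 + 2*(-39)²) = -2527*1/34652 - 15/(-4 - 39 + 2*1521) = -2527/34652 - 15/(-4 - 39 + 3042) = -2527/34652 - 15/2999 = -8098253/103921348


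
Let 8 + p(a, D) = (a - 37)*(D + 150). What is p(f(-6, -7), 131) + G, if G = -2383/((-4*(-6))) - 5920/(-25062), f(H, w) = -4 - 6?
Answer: -444902477/33416 ≈ -13314.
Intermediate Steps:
f(H, w) = -10
p(a, D) = -8 + (-37 + a)*(150 + D) (p(a, D) = -8 + (a - 37)*(D + 150) = -8 + (-37 + a)*(150 + D))
G = -3310037/33416 (G = -2383/24 - 5920*(-1/25062) = -2383*1/24 + 2960/12531 = -2383/24 + 2960/12531 = -3310037/33416 ≈ -99.055)
p(f(-6, -7), 131) + G = (-5558 - 37*131 + 150*(-10) + 131*(-10)) - 3310037/33416 = (-5558 - 4847 - 1500 - 1310) - 3310037/33416 = -13215 - 3310037/33416 = -444902477/33416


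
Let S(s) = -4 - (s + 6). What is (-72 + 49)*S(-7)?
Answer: 69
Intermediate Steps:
S(s) = -10 - s (S(s) = -4 - (6 + s) = -4 + (-6 - s) = -10 - s)
(-72 + 49)*S(-7) = (-72 + 49)*(-10 - 1*(-7)) = -23*(-10 + 7) = -23*(-3) = 69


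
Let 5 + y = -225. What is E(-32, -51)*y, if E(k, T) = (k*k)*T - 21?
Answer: 12016350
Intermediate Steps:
E(k, T) = -21 + T*k**2 (E(k, T) = k**2*T - 21 = T*k**2 - 21 = -21 + T*k**2)
y = -230 (y = -5 - 225 = -230)
E(-32, -51)*y = (-21 - 51*(-32)**2)*(-230) = (-21 - 51*1024)*(-230) = (-21 - 52224)*(-230) = -52245*(-230) = 12016350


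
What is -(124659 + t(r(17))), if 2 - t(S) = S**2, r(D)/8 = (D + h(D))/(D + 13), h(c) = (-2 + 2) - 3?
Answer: -28045589/225 ≈ -1.2465e+5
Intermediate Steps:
h(c) = -3 (h(c) = 0 - 3 = -3)
r(D) = 8*(-3 + D)/(13 + D) (r(D) = 8*((D - 3)/(D + 13)) = 8*((-3 + D)/(13 + D)) = 8*(-3 + D)/(13 + D))
t(S) = 2 - S**2
-(124659 + t(r(17))) = -(124659 + (2 - (8*(-3 + 17)/(13 + 17))**2)) = -(124659 + (2 - (8*14/30)**2)) = -(124659 + (2 - (8*(1/30)*14)**2)) = -(124659 + (2 - (56/15)**2)) = -(124659 + (2 - 1*3136/225)) = -(124659 + (2 - 3136/225)) = -(124659 - 2686/225) = -1*28045589/225 = -28045589/225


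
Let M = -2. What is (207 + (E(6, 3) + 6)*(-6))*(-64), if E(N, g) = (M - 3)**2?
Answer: -1344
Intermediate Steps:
E(N, g) = 25 (E(N, g) = (-2 - 3)**2 = (-5)**2 = 25)
(207 + (E(6, 3) + 6)*(-6))*(-64) = (207 + (25 + 6)*(-6))*(-64) = (207 + 31*(-6))*(-64) = (207 - 186)*(-64) = 21*(-64) = -1344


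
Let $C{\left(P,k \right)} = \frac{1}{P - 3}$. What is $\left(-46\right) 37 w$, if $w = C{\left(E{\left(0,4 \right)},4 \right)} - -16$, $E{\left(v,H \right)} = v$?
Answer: $- \frac{79994}{3} \approx -26665.0$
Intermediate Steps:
$C{\left(P,k \right)} = \frac{1}{-3 + P}$
$w = \frac{47}{3}$ ($w = \frac{1}{-3 + 0} - -16 = \frac{1}{-3} + 16 = - \frac{1}{3} + 16 = \frac{47}{3} \approx 15.667$)
$\left(-46\right) 37 w = \left(-46\right) 37 \cdot \frac{47}{3} = \left(-1702\right) \frac{47}{3} = - \frac{79994}{3}$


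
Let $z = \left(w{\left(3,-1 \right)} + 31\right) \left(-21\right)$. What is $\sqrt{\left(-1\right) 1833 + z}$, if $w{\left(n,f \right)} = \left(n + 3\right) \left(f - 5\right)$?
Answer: $24 i \sqrt{3} \approx 41.569 i$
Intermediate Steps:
$w{\left(n,f \right)} = \left(-5 + f\right) \left(3 + n\right)$ ($w{\left(n,f \right)} = \left(3 + n\right) \left(-5 + f\right) = \left(-5 + f\right) \left(3 + n\right)$)
$z = 105$ ($z = \left(\left(-15 - 15 + 3 \left(-1\right) - 3\right) + 31\right) \left(-21\right) = \left(\left(-15 - 15 - 3 - 3\right) + 31\right) \left(-21\right) = \left(-36 + 31\right) \left(-21\right) = \left(-5\right) \left(-21\right) = 105$)
$\sqrt{\left(-1\right) 1833 + z} = \sqrt{\left(-1\right) 1833 + 105} = \sqrt{-1833 + 105} = \sqrt{-1728} = 24 i \sqrt{3}$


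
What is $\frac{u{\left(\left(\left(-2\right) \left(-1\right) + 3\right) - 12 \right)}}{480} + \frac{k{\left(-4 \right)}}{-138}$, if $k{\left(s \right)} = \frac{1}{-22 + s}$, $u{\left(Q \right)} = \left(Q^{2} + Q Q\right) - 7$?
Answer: $\frac{9083}{47840} \approx 0.18986$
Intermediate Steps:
$u{\left(Q \right)} = -7 + 2 Q^{2}$ ($u{\left(Q \right)} = \left(Q^{2} + Q^{2}\right) - 7 = 2 Q^{2} - 7 = -7 + 2 Q^{2}$)
$\frac{u{\left(\left(\left(-2\right) \left(-1\right) + 3\right) - 12 \right)}}{480} + \frac{k{\left(-4 \right)}}{-138} = \frac{-7 + 2 \left(\left(\left(-2\right) \left(-1\right) + 3\right) - 12\right)^{2}}{480} + \frac{1}{\left(-22 - 4\right) \left(-138\right)} = \left(-7 + 2 \left(\left(2 + 3\right) - 12\right)^{2}\right) \frac{1}{480} + \frac{1}{-26} \left(- \frac{1}{138}\right) = \left(-7 + 2 \left(5 - 12\right)^{2}\right) \frac{1}{480} - - \frac{1}{3588} = \left(-7 + 2 \left(-7\right)^{2}\right) \frac{1}{480} + \frac{1}{3588} = \left(-7 + 2 \cdot 49\right) \frac{1}{480} + \frac{1}{3588} = \left(-7 + 98\right) \frac{1}{480} + \frac{1}{3588} = 91 \cdot \frac{1}{480} + \frac{1}{3588} = \frac{91}{480} + \frac{1}{3588} = \frac{9083}{47840}$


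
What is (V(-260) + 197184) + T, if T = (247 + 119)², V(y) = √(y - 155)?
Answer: 331140 + I*√415 ≈ 3.3114e+5 + 20.372*I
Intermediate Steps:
V(y) = √(-155 + y)
T = 133956 (T = 366² = 133956)
(V(-260) + 197184) + T = (√(-155 - 260) + 197184) + 133956 = (√(-415) + 197184) + 133956 = (I*√415 + 197184) + 133956 = (197184 + I*√415) + 133956 = 331140 + I*√415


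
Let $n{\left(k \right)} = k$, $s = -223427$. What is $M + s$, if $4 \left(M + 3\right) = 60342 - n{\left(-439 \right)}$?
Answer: $- \frac{832939}{4} \approx -2.0823 \cdot 10^{5}$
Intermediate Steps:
$M = \frac{60769}{4}$ ($M = -3 + \frac{60342 - -439}{4} = -3 + \frac{60342 + 439}{4} = -3 + \frac{1}{4} \cdot 60781 = -3 + \frac{60781}{4} = \frac{60769}{4} \approx 15192.0$)
$M + s = \frac{60769}{4} - 223427 = - \frac{832939}{4}$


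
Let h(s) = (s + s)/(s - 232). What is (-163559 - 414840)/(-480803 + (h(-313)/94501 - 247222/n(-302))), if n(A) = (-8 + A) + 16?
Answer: 4379028529568385/3633767983147328 ≈ 1.2051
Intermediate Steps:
n(A) = 8 + A
h(s) = 2*s/(-232 + s) (h(s) = (2*s)/(-232 + s) = 2*s/(-232 + s))
(-163559 - 414840)/(-480803 + (h(-313)/94501 - 247222/n(-302))) = (-163559 - 414840)/(-480803 + ((2*(-313)/(-232 - 313))/94501 - 247222/(8 - 302))) = -578399/(-480803 + ((2*(-313)/(-545))*(1/94501) - 247222/(-294))) = -578399/(-480803 + ((2*(-313)*(-1/545))*(1/94501) - 247222*(-1/294))) = -578399/(-480803 + ((626/545)*(1/94501) + 123611/147)) = -578399/(-480803 + (626/51503045 + 123611/147)) = -578399/(-480803 + 6366342987517/7570947615) = -578399/(-3633767983147328/7570947615) = -578399*(-7570947615/3633767983147328) = 4379028529568385/3633767983147328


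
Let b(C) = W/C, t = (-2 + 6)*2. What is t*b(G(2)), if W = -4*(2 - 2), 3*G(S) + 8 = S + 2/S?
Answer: 0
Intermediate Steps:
G(S) = -8/3 + S/3 + 2/(3*S) (G(S) = -8/3 + (S + 2/S)/3 = -8/3 + (S/3 + 2/(3*S)) = -8/3 + S/3 + 2/(3*S))
t = 8 (t = 4*2 = 8)
W = 0 (W = -4*0 = 0)
b(C) = 0 (b(C) = 0/C = 0)
t*b(G(2)) = 8*0 = 0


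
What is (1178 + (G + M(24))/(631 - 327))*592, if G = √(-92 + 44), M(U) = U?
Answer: 13251032/19 + 148*I*√3/19 ≈ 6.9742e+5 + 13.492*I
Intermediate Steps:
G = 4*I*√3 (G = √(-48) = 4*I*√3 ≈ 6.9282*I)
(1178 + (G + M(24))/(631 - 327))*592 = (1178 + (4*I*√3 + 24)/(631 - 327))*592 = (1178 + (24 + 4*I*√3)/304)*592 = (1178 + (24 + 4*I*√3)*(1/304))*592 = (1178 + (3/38 + I*√3/76))*592 = (44767/38 + I*√3/76)*592 = 13251032/19 + 148*I*√3/19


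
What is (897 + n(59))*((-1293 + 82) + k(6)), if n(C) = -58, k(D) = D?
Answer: -1010995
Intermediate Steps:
(897 + n(59))*((-1293 + 82) + k(6)) = (897 - 58)*((-1293 + 82) + 6) = 839*(-1211 + 6) = 839*(-1205) = -1010995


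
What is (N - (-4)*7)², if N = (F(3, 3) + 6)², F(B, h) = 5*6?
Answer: 1752976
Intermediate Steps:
F(B, h) = 30
N = 1296 (N = (30 + 6)² = 36² = 1296)
(N - (-4)*7)² = (1296 - (-4)*7)² = (1296 - 1*(-28))² = (1296 + 28)² = 1324² = 1752976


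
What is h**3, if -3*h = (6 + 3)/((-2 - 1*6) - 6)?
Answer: 27/2744 ≈ 0.0098397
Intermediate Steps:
h = 3/14 (h = -(6 + 3)/(3*((-2 - 1*6) - 6)) = -3/((-2 - 6) - 6) = -3/(-8 - 6) = -3/(-14) = -3*(-1)/14 = -1/3*(-9/14) = 3/14 ≈ 0.21429)
h**3 = (3/14)**3 = 27/2744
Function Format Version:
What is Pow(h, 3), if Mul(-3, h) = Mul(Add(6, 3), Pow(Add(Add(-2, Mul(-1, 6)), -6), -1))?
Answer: Rational(27, 2744) ≈ 0.0098397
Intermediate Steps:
h = Rational(3, 14) (h = Mul(Rational(-1, 3), Mul(Add(6, 3), Pow(Add(Add(-2, Mul(-1, 6)), -6), -1))) = Mul(Rational(-1, 3), Mul(9, Pow(Add(Add(-2, -6), -6), -1))) = Mul(Rational(-1, 3), Mul(9, Pow(Add(-8, -6), -1))) = Mul(Rational(-1, 3), Mul(9, Pow(-14, -1))) = Mul(Rational(-1, 3), Mul(9, Rational(-1, 14))) = Mul(Rational(-1, 3), Rational(-9, 14)) = Rational(3, 14) ≈ 0.21429)
Pow(h, 3) = Pow(Rational(3, 14), 3) = Rational(27, 2744)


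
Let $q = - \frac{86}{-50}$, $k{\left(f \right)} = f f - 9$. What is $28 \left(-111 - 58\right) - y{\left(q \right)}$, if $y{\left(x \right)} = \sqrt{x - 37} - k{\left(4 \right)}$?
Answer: $-4725 - \frac{21 i \sqrt{2}}{5} \approx -4725.0 - 5.9397 i$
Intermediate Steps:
$k{\left(f \right)} = -9 + f^{2}$ ($k{\left(f \right)} = f^{2} - 9 = -9 + f^{2}$)
$q = \frac{43}{25}$ ($q = \left(-86\right) \left(- \frac{1}{50}\right) = \frac{43}{25} \approx 1.72$)
$y{\left(x \right)} = -7 + \sqrt{-37 + x}$ ($y{\left(x \right)} = \sqrt{x - 37} - \left(-9 + 4^{2}\right) = \sqrt{-37 + x} - \left(-9 + 16\right) = \sqrt{-37 + x} - 7 = -7 + \sqrt{-37 + x}$)
$28 \left(-111 - 58\right) - y{\left(q \right)} = 28 \left(-111 - 58\right) - \left(-7 + \sqrt{-37 + \frac{43}{25}}\right) = 28 \left(-169\right) - \left(-7 + \sqrt{- \frac{882}{25}}\right) = -4732 - \left(-7 + \frac{21 i \sqrt{2}}{5}\right) = -4732 + \left(7 - \frac{21 i \sqrt{2}}{5}\right) = -4725 - \frac{21 i \sqrt{2}}{5}$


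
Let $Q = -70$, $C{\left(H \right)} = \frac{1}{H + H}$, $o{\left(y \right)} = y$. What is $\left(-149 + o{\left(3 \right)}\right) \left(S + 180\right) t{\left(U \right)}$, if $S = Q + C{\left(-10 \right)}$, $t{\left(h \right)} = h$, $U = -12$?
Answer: $\frac{963162}{5} \approx 1.9263 \cdot 10^{5}$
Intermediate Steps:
$C{\left(H \right)} = \frac{1}{2 H}$
$S = - \frac{1401}{20}$ ($S = -70 + \frac{1}{2 \left(-10\right)} = -70 + \frac{1}{2} \left(- \frac{1}{10}\right) = -70 - \frac{1}{20} = - \frac{1401}{20} \approx -70.05$)
$\left(-149 + o{\left(3 \right)}\right) \left(S + 180\right) t{\left(U \right)} = \left(-149 + 3\right) \left(- \frac{1401}{20} + 180\right) \left(-12\right) = \left(-146\right) \frac{2199}{20} \left(-12\right) = \left(- \frac{160527}{10}\right) \left(-12\right) = \frac{963162}{5}$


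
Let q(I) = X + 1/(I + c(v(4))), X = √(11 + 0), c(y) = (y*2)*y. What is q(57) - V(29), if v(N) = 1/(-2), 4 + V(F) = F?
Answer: -2873/115 + √11 ≈ -21.666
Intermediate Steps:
V(F) = -4 + F
v(N) = -½
c(y) = 2*y² (c(y) = (2*y)*y = 2*y²)
X = √11 ≈ 3.3166
q(I) = √11 + 1/(½ + I) (q(I) = √11 + 1/(I + 2*(-½)²) = √11 + 1/(I + 2*(¼)) = √11 + 1/(I + ½) = √11 + 1/(½ + I))
q(57) - V(29) = (2 + √11 + 2*57*√11)/(1 + 2*57) - (-4 + 29) = (2 + √11 + 114*√11)/(1 + 114) - 1*25 = (2 + 115*√11)/115 - 25 = (2/115 + √11) - 25 = -2873/115 + √11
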